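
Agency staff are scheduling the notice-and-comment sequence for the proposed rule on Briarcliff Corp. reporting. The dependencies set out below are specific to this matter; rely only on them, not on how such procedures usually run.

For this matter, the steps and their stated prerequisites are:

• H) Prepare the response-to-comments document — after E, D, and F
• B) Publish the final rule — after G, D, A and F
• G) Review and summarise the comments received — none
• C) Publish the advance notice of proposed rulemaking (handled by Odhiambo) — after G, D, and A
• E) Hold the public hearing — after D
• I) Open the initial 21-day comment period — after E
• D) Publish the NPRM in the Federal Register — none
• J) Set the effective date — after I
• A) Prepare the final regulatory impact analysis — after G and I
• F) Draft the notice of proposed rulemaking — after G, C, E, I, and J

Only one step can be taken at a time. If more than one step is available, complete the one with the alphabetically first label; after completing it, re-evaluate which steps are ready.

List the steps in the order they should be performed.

D → E → G → I → A → C → J → F → B → H

Nothing is required for D and G. D has the earlier label → D first.
Ready: E and G. E has the earlier label → E.
Ready: G and I. G has the earlier label → G.
Next only I has its prerequisites met → I.
Now A and J have their prerequisites met. A has the earlier label, so A next.
Ready: C and J. C has the earlier label → C.
J needed I, now all done → J.
F needed C, E, G, I and J, now all done → F.
Ready: B and H. B has the earlier label → B.
H is the only step now ready → H.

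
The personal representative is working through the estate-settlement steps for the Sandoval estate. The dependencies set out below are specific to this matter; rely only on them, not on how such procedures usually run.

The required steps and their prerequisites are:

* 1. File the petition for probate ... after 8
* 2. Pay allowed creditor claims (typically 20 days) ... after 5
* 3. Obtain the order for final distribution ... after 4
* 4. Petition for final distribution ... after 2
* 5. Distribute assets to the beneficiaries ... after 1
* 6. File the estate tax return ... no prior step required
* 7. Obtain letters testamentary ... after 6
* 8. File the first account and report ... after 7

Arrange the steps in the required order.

Only 6 has no prerequisites, so it is first.
That leaves 7 as the only ready step → 7.
8 needed 7, now all done → 8.
1 is the only step now ready → 1.
5 is the only step now ready → 5.
2 is the only step now ready → 2.
4 is the only step now ready → 4.
Next only 3 has its prerequisites met → 3.

6 → 7 → 8 → 1 → 5 → 2 → 4 → 3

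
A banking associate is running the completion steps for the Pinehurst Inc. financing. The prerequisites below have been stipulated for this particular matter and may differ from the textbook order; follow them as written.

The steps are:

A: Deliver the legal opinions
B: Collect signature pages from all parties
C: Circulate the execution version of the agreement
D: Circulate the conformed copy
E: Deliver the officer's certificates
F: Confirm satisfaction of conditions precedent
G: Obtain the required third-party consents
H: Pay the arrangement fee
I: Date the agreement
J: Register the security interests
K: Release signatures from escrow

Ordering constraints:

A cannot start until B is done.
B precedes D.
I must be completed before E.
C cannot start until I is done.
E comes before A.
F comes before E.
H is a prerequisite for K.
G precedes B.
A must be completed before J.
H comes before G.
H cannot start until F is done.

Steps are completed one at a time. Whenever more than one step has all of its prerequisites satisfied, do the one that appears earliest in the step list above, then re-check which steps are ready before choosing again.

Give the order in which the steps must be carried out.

F, H, G, B, D, I, C, E, A, J, K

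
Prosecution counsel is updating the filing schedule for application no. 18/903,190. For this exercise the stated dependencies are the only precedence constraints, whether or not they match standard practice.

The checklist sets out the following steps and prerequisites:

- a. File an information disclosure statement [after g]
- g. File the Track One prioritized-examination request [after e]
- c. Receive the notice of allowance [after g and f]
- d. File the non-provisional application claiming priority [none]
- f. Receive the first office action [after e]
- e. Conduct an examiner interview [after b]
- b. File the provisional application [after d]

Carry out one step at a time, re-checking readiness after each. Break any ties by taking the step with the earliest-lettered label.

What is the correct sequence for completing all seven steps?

d → b → e → f → g → a → c

d is the only step with nothing outstanding, so it goes first.
b is the only step now ready → b.
e is the only step now ready → e.
Ready: f and g. f has the earlier label → f.
g needed e, now all done → g.
Ready: a and c. a has the earlier label → a.
That leaves c as the only ready step → c.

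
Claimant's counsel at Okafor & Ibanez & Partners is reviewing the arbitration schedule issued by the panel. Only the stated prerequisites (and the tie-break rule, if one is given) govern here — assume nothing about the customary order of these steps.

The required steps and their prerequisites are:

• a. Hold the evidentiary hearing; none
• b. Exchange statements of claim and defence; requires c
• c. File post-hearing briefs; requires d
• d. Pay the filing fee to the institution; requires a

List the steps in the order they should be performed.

a → d → c → b

a is the only step with nothing outstanding, so it goes first.
That leaves d as the only ready step → d.
That leaves c as the only ready step → c.
b needed c, now all done → b.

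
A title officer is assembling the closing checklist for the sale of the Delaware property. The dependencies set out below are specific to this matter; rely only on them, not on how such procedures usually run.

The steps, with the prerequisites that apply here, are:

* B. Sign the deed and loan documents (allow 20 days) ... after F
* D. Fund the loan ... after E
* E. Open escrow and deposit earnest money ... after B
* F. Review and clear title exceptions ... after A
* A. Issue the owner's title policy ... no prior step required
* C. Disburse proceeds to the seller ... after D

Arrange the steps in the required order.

A → F → B → E → D → C

A is the only step with nothing outstanding, so it goes first.
F needed A, now all done → F.
Next only B has its prerequisites met → B.
E needed B, now all done → E.
Next only D has its prerequisites met → D.
Next only C has its prerequisites met → C.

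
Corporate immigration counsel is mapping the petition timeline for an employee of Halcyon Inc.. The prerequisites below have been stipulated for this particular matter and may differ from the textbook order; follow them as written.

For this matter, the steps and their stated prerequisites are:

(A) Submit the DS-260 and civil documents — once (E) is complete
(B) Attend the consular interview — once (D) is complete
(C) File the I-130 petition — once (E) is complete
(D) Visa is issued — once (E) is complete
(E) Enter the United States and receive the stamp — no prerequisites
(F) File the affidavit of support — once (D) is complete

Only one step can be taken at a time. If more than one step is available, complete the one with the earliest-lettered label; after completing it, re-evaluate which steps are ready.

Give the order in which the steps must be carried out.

(E) (A) (C) (D) (B) (F)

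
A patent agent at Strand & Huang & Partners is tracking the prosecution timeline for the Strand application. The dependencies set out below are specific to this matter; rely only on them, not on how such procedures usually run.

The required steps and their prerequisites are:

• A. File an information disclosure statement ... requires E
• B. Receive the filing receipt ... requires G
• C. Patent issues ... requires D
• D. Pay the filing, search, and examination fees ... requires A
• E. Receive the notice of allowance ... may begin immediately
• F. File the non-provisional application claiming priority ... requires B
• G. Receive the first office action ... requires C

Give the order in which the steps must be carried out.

E, A, D, C, G, B, F

E is the only step with nothing outstanding, so it goes first.
A needed E, now all done → A.
D is the only step now ready → D.
C needed D, now all done → C.
That leaves G as the only ready step → G.
That leaves B as the only ready step → B.
F needed B, now all done → F.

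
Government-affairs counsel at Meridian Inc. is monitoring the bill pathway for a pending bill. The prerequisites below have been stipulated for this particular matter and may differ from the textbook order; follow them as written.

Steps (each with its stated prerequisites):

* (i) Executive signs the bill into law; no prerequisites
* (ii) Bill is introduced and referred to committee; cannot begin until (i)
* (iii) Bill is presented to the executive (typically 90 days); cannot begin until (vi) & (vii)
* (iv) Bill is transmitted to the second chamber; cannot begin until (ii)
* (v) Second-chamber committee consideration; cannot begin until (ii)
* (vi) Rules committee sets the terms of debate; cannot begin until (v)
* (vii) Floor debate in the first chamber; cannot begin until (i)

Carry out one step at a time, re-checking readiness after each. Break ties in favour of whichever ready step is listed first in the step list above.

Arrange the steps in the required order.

(i) is the only step with nothing outstanding, so it goes first.
Now (ii) and (vii) have their prerequisites met. (ii) is listed earlier, so (ii) next.
Now (iv), (v) and (vii) have their prerequisites met. (iv) is listed earlier, so (iv) next.
Ready: (v) and (vii). (v) is listed earlier → (v).
(vi) now also ready, so the ready set is {(vi), (vii)}; (vi) is listed earlier → (vi).
(vii) needed (i), now all done → (vii).
(iii) needed (vi) and (vii), now all done → (iii).

(i) (ii) (iv) (v) (vi) (vii) (iii)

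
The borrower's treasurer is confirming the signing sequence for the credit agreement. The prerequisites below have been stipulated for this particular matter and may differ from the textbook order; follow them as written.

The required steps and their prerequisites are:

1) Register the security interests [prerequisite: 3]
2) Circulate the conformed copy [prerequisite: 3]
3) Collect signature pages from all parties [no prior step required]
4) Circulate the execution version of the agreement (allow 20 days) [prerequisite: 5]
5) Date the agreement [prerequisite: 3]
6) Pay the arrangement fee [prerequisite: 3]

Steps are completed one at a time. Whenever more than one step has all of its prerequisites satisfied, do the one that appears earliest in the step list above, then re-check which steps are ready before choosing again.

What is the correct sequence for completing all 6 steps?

Only 3 has no prerequisites, so it is first.
Now 1, 2, 5 and 6 have their prerequisites met. 1 is listed earlier, so 1 next.
Ready: 2, 5 and 6. 2 is listed earlier → 2.
Ready: 5 and 6. 5 is listed earlier → 5.
Ready: 4 and 6. 4 is listed earlier → 4.
6 needed 3, now all done → 6.

3 1 2 5 4 6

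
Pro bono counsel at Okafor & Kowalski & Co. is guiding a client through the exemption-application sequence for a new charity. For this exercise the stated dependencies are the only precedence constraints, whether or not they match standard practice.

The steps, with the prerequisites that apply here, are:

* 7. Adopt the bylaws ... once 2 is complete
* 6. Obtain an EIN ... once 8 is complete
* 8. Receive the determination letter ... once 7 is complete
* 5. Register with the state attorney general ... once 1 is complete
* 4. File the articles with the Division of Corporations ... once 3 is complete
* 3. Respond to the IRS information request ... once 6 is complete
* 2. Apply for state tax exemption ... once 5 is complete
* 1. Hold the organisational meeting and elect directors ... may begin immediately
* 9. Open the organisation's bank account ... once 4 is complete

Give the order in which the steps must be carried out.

1 has no prerequisites → 1 first.
Next only 5 has its prerequisites met → 5.
2 is the only step now ready → 2.
That leaves 7 as the only ready step → 7.
8 is the only step now ready → 8.
That leaves 6 as the only ready step → 6.
3 needed 6, now all done → 3.
That leaves 4 as the only ready step → 4.
Next only 9 has its prerequisites met → 9.

1 5 2 7 8 6 3 4 9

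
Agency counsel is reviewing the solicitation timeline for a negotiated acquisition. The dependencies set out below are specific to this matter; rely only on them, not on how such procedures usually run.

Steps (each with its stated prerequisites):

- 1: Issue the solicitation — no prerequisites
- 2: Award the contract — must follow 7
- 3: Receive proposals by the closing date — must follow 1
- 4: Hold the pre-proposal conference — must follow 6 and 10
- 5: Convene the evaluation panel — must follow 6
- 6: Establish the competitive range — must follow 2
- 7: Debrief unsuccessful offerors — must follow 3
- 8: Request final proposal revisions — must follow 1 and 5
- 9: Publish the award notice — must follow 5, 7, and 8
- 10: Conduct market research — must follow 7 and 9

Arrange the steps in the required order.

1 has no prerequisites → 1 first.
3 needed 1, now all done → 3.
7 needed 3, now all done → 7.
Next only 2 has its prerequisites met → 2.
6 needed 2, now all done → 6.
5 is the only step now ready → 5.
That leaves 8 as the only ready step → 8.
That leaves 9 as the only ready step → 9.
That leaves 10 as the only ready step → 10.
4 needed 6 and 10, now all done → 4.

1, 3, 7, 2, 6, 5, 8, 9, 10, 4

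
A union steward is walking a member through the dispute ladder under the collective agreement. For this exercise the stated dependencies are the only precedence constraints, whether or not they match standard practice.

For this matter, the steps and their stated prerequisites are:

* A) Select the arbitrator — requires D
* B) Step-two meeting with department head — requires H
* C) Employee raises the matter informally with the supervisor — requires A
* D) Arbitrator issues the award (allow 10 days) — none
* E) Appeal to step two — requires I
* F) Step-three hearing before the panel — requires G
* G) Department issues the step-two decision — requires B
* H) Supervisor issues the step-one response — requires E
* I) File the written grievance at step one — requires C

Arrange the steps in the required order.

D → A → C → I → E → H → B → G → F

D is the only step with nothing outstanding, so it goes first.
That leaves A as the only ready step → A.
That leaves C as the only ready step → C.
I needed C, now all done → I.
That leaves E as the only ready step → E.
H is the only step now ready → H.
That leaves B as the only ready step → B.
That leaves G as the only ready step → G.
F needed G, now all done → F.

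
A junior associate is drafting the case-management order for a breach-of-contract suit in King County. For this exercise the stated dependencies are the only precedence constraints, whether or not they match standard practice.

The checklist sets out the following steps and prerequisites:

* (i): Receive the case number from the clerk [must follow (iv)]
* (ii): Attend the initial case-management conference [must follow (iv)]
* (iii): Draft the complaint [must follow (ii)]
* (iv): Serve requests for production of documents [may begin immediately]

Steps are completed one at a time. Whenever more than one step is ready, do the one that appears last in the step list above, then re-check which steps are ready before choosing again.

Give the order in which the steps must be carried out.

(iv) (ii) (iii) (i)

Only (iv) has no prerequisites, so it is first.
(ii) and (i) are both available; (ii) is listed later → (ii).
Now (iii) and (i) have their prerequisites met. (iii) is listed later, so (iii) next.
Next only (i) has its prerequisites met → (i).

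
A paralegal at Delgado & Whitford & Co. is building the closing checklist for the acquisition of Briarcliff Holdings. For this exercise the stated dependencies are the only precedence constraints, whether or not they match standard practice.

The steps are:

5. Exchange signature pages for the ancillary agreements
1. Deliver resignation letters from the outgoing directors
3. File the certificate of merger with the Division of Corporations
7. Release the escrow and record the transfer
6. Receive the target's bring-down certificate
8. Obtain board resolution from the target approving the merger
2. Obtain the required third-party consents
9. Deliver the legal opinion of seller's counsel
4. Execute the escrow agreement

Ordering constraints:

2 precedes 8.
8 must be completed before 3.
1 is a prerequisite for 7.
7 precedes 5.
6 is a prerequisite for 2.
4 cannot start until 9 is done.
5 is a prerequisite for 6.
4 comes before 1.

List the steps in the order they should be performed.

9, 4, 1, 7, 5, 6, 2, 8, 3

Only 9 has no prerequisites, so it is first.
4 needed 9, now all done → 4.
1 needed 4, now all done → 1.
7 is the only step now ready → 7.
5 needed 7, now all done → 5.
6 needed 5, now all done → 6.
Next only 2 has its prerequisites met → 2.
That leaves 8 as the only ready step → 8.
3 needed 8, now all done → 3.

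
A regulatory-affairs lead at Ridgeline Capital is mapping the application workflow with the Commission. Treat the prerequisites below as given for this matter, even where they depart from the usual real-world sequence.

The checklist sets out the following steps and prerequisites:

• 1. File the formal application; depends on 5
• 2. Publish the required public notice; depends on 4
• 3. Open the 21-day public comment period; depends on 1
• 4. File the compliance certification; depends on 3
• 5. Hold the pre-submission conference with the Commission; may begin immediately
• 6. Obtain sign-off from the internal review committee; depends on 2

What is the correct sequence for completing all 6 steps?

5 is the only step with nothing outstanding, so it goes first.
1 needed 5, now all done → 1.
3 is the only step now ready → 3.
Next only 4 has its prerequisites met → 4.
2 needed 4, now all done → 2.
That leaves 6 as the only ready step → 6.

5 → 1 → 3 → 4 → 2 → 6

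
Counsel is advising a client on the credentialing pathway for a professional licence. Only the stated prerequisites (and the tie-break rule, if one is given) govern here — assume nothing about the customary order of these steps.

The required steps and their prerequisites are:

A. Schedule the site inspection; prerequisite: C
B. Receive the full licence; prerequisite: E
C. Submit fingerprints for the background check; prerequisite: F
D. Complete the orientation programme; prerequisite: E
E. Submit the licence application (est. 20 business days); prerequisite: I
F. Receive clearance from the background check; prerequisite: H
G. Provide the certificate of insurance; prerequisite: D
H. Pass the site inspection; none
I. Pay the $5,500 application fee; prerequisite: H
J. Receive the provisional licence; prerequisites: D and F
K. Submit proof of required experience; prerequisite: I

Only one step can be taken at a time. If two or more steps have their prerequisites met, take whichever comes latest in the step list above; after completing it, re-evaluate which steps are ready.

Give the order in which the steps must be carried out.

H, I, K, F, E, D, J, G, C, B, A

H is the only step with nothing outstanding, so it goes first.
Now I and F have their prerequisites met. I is listed later, so I next.
K and E now also ready, so the ready set is {K, F, E}; K is listed later → K.
Now F and E have their prerequisites met. F is listed later, so F next.
Ready: E and C. E is listed later → E.
D, C and B are all available; D is listed later → D.
J and G now also ready, so the ready set is {J, G, C, B}; J is listed later → J.
G, C and B are all available; G is listed later → G.
Now C and B have their prerequisites met. C is listed later, so C next.
Ready: B and A. B is listed later → B.
That leaves A as the only ready step → A.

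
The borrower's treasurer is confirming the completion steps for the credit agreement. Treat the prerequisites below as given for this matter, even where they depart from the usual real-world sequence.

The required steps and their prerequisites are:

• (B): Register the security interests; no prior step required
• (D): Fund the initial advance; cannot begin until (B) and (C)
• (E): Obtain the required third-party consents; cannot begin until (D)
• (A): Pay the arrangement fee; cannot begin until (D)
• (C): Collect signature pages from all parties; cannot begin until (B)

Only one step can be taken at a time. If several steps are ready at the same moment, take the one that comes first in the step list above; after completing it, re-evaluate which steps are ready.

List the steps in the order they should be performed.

(B) → (C) → (D) → (E) → (A)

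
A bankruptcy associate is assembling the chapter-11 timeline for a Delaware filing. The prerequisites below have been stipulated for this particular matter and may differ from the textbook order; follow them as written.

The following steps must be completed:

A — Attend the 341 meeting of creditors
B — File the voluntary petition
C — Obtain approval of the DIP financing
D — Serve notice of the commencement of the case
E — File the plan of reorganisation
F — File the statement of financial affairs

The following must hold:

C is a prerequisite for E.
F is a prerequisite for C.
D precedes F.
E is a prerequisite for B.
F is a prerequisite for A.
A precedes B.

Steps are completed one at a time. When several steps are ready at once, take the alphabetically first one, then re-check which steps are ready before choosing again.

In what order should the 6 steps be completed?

D, F, A, C, E, B

D is the only step with nothing outstanding, so it goes first.
That leaves F as the only ready step → F.
Now A and C have their prerequisites met. A has the earlier label, so A next.
C is the only step now ready → C.
That leaves E as the only ready step → E.
B needed A and E, now all done → B.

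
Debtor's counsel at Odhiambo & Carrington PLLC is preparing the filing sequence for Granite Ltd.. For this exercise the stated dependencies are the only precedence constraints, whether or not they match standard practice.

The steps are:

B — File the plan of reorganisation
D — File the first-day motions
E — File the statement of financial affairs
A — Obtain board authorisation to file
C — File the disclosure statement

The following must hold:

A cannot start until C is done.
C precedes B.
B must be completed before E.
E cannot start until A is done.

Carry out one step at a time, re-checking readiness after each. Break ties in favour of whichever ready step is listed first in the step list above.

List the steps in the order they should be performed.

D, C, B, A, E

D and C have no prerequisites; D is listed earlier, so D is first.
Next only C has its prerequisites met → C.
Now B and A have their prerequisites met. B is listed earlier, so B next.
That leaves A as the only ready step → A.
That leaves E as the only ready step → E.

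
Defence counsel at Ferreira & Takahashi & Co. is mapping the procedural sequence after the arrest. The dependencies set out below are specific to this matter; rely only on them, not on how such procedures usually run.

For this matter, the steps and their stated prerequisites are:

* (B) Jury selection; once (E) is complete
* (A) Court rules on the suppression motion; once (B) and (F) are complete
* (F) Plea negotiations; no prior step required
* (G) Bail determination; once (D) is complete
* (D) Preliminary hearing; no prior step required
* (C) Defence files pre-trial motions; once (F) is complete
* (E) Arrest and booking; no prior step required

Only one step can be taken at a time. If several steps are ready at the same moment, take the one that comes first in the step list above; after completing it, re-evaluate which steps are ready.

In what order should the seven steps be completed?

Nothing is required for (F), (D) and (E). (F) is listed earlier → (F) first.
Now (D), (C) and (E) have their prerequisites met. (D) is listed earlier, so (D) next.
(G) now also ready, so the ready set is {(G), (C), (E)}; (G) is listed earlier → (G).
Now (C) and (E) have their prerequisites met. (C) is listed earlier, so (C) next.
That leaves (E) as the only ready step → (E).
Next only (B) has its prerequisites met → (B).
(A) is the only step now ready → (A).

(F) → (D) → (G) → (C) → (E) → (B) → (A)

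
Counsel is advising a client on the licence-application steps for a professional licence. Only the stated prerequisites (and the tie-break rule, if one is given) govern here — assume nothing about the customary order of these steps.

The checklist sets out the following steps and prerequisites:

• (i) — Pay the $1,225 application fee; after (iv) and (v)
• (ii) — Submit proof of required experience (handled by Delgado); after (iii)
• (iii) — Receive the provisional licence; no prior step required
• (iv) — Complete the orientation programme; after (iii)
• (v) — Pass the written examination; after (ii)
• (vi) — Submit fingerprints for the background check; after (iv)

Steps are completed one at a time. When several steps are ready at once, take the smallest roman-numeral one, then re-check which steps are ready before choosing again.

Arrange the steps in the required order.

(iii) (ii) (iv) (v) (i) (vi)

(iii) is the only step with nothing outstanding, so it goes first.
Ready: (ii) and (iv). (ii) has the earlier label → (ii).
(v) now also ready, so the ready set is {(iv), (v)}; (iv) has the earlier label → (iv).
Ready: (v) and (vi). (v) has the earlier label → (v).
(i) and (vi) are both available; (i) has the earlier label → (i).
(vi) is the only step now ready → (vi).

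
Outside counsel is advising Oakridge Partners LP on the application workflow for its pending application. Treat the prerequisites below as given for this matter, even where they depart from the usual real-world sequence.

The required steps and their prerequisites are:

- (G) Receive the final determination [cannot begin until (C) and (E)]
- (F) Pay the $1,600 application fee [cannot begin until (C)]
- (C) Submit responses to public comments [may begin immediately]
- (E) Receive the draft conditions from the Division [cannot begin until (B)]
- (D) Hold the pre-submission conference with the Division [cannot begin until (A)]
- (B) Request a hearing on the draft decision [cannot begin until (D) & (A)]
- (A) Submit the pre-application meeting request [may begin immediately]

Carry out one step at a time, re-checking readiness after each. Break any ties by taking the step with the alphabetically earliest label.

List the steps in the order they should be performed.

(A), (C), (D), (B), (E), (F), (G)

Nothing is required for (A) and (C). (A) has the earlier label → (A) first.
(C) and (D) are both available; (C) has the earlier label → (C).
(F) now also ready, so the ready set is {(D), (F)}; (D) has the earlier label → (D).
(B) now also ready, so the ready set is {(B), (F)}; (B) has the earlier label → (B).
Now (E) and (F) have their prerequisites met. (E) has the earlier label, so (E) next.
(G) now also ready, so the ready set is {(F), (G)}; (F) has the earlier label → (F).
Next only (G) has its prerequisites met → (G).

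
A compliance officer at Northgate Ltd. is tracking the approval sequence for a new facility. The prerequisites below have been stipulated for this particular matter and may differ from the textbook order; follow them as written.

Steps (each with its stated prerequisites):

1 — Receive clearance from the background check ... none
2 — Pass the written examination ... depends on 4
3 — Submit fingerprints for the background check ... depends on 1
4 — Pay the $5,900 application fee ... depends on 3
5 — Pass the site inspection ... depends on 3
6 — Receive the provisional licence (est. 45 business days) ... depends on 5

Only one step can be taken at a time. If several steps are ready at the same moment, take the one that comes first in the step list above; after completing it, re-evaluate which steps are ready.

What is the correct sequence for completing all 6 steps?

1, 3, 4, 2, 5, 6

1 is the only step with nothing outstanding, so it goes first.
That leaves 3 as the only ready step → 3.
Now 4 and 5 have their prerequisites met. 4 is listed earlier, so 4 next.
2 now also ready, so the ready set is {2, 5}; 2 is listed earlier → 2.
5 is the only step now ready → 5.
6 needed 5, now all done → 6.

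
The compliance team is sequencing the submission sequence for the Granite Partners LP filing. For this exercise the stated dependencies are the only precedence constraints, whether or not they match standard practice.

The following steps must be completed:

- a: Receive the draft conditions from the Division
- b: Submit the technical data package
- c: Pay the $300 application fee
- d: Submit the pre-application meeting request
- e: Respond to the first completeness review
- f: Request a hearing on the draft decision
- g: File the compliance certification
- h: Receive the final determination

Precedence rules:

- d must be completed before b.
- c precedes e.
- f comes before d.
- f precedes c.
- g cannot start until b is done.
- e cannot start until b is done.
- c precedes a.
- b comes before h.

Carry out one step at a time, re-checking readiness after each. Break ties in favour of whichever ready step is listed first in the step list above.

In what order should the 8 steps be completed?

f has no prerequisites → f first.
Ready: c and d. c is listed earlier → c.
a now also ready, so the ready set is {a, d}; a is listed earlier → a.
Next only d has its prerequisites met → d.
Next only b has its prerequisites met → b.
e, g and h are all available; e is listed earlier → e.
Ready: g and h. g is listed earlier → g.
h is the only step now ready → h.

f c a d b e g h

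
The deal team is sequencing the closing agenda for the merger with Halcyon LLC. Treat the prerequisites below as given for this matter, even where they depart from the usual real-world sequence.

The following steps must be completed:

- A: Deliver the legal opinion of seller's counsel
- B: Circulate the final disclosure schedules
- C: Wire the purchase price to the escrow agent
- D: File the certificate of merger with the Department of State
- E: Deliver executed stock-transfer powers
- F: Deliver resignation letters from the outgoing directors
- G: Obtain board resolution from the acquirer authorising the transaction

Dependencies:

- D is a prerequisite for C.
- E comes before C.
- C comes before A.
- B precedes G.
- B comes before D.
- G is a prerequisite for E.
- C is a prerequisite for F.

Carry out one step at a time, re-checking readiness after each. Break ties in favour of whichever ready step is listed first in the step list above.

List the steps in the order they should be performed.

B, D, G, E, C, A, F

B is the only step with nothing outstanding, so it goes first.
D and G are both available; D is listed earlier → D.
G is the only step now ready → G.
Next only E has its prerequisites met → E.
C needed D and E, now all done → C.
Ready: A and F. A is listed earlier → A.
That leaves F as the only ready step → F.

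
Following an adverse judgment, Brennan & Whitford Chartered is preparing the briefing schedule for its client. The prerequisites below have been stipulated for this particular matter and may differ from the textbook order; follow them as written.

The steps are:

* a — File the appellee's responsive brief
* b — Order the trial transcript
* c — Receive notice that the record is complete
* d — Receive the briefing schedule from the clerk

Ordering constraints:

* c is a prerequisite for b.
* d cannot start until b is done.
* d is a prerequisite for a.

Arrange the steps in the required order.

c → b → d → a

c is the only step with nothing outstanding, so it goes first.
b needed c, now all done → b.
That leaves d as the only ready step → d.
That leaves a as the only ready step → a.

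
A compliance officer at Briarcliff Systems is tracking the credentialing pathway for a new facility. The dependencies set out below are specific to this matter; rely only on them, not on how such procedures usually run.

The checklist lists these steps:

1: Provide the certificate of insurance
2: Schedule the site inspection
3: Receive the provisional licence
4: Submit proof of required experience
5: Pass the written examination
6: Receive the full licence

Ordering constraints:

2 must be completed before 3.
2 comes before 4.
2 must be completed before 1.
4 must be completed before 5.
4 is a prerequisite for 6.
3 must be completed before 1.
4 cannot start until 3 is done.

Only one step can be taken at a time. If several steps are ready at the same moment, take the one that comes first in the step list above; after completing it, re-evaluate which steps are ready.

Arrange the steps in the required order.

2 3 1 4 5 6

2 has no prerequisites → 2 first.
3 is the only step now ready → 3.
Ready: 1 and 4. 1 is listed earlier → 1.
4 is the only step now ready → 4.
5 and 6 are both available; 5 is listed earlier → 5.
That leaves 6 as the only ready step → 6.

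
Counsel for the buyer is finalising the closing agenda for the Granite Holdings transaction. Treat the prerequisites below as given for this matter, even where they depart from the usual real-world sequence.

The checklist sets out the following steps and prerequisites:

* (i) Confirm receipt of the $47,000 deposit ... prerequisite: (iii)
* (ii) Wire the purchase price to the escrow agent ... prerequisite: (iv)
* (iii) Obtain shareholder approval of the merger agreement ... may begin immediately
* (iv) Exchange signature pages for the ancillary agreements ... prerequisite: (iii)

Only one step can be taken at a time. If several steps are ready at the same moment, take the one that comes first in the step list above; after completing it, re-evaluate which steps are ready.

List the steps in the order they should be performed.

Only (iii) has no prerequisites, so it is first.
(i) and (iv) are both available; (i) is listed earlier → (i).
(iv) needed (iii), now all done → (iv).
(ii) needed (iv), now all done → (ii).

(iii) → (i) → (iv) → (ii)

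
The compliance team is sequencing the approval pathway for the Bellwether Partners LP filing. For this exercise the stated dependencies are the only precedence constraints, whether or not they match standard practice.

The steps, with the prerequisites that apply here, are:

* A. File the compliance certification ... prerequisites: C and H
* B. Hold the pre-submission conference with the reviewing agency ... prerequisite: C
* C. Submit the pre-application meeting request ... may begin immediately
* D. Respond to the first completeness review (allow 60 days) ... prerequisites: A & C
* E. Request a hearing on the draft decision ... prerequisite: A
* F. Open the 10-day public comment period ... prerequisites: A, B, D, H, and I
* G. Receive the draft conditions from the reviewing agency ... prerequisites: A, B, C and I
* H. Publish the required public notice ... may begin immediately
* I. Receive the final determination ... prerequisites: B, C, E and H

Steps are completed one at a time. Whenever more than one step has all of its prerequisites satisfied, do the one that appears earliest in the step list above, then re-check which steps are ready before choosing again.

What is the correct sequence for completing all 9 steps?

C, B, H, A, D, E, I, F, G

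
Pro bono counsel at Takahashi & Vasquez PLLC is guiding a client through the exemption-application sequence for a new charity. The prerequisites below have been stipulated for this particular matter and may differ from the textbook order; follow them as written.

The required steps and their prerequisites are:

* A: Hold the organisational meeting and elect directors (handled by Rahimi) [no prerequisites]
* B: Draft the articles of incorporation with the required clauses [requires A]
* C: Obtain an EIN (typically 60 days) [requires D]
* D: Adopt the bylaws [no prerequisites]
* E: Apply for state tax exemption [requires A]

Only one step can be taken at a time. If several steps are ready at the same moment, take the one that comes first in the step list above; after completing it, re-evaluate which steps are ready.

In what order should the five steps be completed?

Nothing is required for A and D. A is listed earlier → A first.
Ready: B, D and E. B is listed earlier → B.
D and E are both available; D is listed earlier → D.
Ready: C and E. C is listed earlier → C.
Next only E has its prerequisites met → E.

A, B, D, C, E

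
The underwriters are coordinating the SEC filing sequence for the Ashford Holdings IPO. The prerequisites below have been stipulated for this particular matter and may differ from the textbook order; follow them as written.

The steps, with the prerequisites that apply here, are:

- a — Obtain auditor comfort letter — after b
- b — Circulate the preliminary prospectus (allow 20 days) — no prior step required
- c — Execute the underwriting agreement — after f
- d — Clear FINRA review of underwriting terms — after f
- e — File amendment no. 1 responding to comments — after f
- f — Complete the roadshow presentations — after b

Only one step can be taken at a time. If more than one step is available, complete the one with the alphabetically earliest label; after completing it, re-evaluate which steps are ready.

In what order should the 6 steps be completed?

b, a, f, c, d, e

b is the only step with nothing outstanding, so it goes first.
a and f are both available; a has the earlier label → a.
f needed b, now all done → f.
Ready: c, d and e. c has the earlier label → c.
Ready: d and e. d has the earlier label → d.
Next only e has its prerequisites met → e.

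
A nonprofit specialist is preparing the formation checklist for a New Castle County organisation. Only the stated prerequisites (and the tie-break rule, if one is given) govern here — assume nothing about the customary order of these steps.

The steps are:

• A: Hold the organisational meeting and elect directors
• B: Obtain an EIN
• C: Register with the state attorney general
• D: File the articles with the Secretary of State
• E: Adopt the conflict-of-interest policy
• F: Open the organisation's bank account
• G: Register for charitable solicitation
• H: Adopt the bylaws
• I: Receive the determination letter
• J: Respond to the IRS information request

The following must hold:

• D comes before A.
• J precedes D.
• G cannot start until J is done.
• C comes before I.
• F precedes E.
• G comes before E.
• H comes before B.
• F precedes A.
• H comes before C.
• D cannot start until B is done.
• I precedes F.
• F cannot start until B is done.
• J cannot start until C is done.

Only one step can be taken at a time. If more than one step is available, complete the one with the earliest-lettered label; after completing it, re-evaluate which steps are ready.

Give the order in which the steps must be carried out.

H → B → C → I → F → J → D → A → G → E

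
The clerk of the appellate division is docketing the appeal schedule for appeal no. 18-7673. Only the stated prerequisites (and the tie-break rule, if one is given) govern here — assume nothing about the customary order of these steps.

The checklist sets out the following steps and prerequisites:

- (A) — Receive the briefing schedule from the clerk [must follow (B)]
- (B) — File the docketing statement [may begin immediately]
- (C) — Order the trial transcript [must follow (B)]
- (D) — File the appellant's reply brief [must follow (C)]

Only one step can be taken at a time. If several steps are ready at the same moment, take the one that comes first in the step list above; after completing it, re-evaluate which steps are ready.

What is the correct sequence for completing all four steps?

Only (B) has no prerequisites, so it is first.
Ready: (A) and (C). (A) is listed earlier → (A).
(C) needed (B), now all done → (C).
(D) is the only step now ready → (D).

(B), (A), (C), (D)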